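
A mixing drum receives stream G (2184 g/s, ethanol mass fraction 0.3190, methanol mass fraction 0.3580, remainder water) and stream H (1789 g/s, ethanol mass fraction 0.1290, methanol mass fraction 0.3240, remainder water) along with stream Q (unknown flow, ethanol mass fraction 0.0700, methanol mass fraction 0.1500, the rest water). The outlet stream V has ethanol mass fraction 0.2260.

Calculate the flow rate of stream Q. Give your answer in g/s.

Let Q be the unknown flow. Total out = 3973 + Q.
ethanol balance: 927.48 + 0.070·Q = 0.226·(3973 + Q)
(0.070 − 0.226)·Q = 0.226×3973 − 927.48 = -29.579
Q = -29.579 / -0.156 = 189.61 g/s

189.6 g/s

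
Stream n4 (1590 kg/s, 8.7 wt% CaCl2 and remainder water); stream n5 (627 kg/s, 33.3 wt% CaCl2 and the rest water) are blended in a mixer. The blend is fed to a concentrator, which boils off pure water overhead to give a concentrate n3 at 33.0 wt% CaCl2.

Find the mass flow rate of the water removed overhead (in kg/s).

1165 kg/s

CaCl2 entering = 1590×0.087 + 627×0.333 = 347.12 kg/s.
All CaCl2 reports to n3, so n3 = 347.12/0.330 = 1051.9 kg/s.
Total feed = 2217 kg/s; overhead = 2217 − 1051.9 = 1165.1 kg/s.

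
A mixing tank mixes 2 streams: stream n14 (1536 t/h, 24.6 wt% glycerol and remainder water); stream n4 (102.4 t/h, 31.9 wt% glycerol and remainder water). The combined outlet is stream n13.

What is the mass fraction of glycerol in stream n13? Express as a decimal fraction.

0.2506

Total flow out = 1536 + 102.4 = 1638.4 t/h.
glycerol in = 1536×0.246 + 102.4×0.319 = 410.52 t/h.
glycerol mass fraction in n13 = 410.52/1638.4 = 0.2506.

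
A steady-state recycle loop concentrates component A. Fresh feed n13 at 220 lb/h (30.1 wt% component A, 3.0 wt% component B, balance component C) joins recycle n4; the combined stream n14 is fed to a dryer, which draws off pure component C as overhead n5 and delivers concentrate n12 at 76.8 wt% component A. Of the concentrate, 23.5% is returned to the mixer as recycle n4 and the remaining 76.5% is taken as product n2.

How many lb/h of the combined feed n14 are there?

Overall component A balance (none leaves overhead): component A in fresh feed = component A in product, i.e. 220×0.301 = (1−0.235)·n12·0.768.
n12 = 66.22/(0.768×0.765) = 112.71 lb/h.
Recycle n4 = 0.235×112.71 = 26.487 lb/h.
Combined feed n14 = 220 + 26.487 = 246.49 lb/h.

246.5 lb/h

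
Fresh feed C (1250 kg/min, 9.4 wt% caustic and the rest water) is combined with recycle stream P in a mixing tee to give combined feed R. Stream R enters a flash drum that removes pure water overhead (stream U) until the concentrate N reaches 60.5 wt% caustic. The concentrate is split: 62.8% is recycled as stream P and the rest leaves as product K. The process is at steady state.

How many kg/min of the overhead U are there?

1056 kg/min

Overall caustic balance (none leaves overhead): caustic in fresh feed = caustic in product, i.e. 1250×0.094 = (1−0.628)·N·0.605.
N = 117.5/(0.605×0.372) = 522.08 kg/min.
Recycle P = 0.628×522.08 = 327.87 kg/min.
Combined feed R = 1250 + 327.87 = 1577.9 kg/min.
Overhead U = R − N = 1577.9 − 522.08 = 1055.8 kg/min.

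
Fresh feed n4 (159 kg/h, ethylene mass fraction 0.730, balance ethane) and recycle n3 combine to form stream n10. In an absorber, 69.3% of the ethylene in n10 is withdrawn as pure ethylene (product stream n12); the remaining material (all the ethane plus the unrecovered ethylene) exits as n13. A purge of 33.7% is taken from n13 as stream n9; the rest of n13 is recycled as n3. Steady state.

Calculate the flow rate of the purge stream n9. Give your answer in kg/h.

ethane enters only via n4 and leaves only via the purge: 159×0.270 = 0.337×(ethane in n13), and the absorber passes all ethane, so ethane in n10 = ethane in n13 = 127.39 kg/h.
ethylene in n10: m_A = 159×0.730 + (1−0.337)·(1−0.693)·m_A, so m_A = 116.07/0.7965 = 145.73 kg/h.
n13 = (1−0.693)×145.73 + 127.39 = 172.13 kg/h.
Purge n9 = 0.337×172.13 = 58.007 kg/h.

58.01 kg/h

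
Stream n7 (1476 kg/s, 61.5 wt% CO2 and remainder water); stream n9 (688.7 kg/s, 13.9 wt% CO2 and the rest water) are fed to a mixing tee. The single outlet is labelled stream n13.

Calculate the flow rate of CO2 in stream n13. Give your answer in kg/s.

1003 kg/s

CO2 out = CO2 in = 1476×0.615 + 688.7×0.139 = 1003.5 kg/s.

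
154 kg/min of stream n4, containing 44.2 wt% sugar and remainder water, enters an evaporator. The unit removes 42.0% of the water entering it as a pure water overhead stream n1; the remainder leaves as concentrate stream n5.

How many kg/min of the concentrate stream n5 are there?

water entering = 154×0.558 = 85.932 kg/min; overhead removed = 0.420×85.932 = 36.091 kg/min.
Concentrate = 154 − 36.091 = 117.91 kg/min.

117.9 kg/min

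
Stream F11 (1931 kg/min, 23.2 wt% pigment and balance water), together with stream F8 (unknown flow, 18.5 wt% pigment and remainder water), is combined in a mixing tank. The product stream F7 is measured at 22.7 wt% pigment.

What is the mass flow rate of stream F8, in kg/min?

Let F8 be the unknown flow. Total out = 1931 + F8.
pigment balance: 447.99 + 0.185·F8 = 0.227·(1931 + F8)
(0.185 − 0.227)·F8 = 0.227×1931 − 447.99 = -9.655
F8 = -9.655 / -0.042 = 229.88 kg/min

229.9 kg/min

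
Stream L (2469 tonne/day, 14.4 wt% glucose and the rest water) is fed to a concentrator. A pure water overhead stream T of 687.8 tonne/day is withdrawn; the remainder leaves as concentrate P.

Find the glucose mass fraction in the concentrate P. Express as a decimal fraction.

glucose is not removed: 2469×0.144 = 355.54 tonne/day of glucose enters P.
Concentrate = 2469 − 687.8 = 1781.2 tonne/day.
Mass fraction = 355.54/1781.2 = 0.1996.

0.1996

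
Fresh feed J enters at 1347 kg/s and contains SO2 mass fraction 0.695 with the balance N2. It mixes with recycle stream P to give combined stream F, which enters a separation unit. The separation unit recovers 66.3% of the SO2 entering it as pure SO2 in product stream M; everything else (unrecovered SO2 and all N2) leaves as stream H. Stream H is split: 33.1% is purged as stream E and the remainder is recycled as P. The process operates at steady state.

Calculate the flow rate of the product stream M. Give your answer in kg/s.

SO2 in F: m_A = 1347×0.695 + (1−0.331)·(1−0.663)·m_A, so m_A = 936.16/0.7745 = 1208.7 kg/s.
Product M = 0.663×1208.7 = 801.34 kg/s.

801.3 kg/s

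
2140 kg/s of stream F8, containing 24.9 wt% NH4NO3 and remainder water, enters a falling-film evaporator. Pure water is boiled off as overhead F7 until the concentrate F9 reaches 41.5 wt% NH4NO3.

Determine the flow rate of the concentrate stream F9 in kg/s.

NH4NO3 is conserved: 2140×0.249 = 532.86 kg/s all reports to the concentrate.
Concentrate = 532.86/(target fraction) = 1284 kg/s.

1284 kg/s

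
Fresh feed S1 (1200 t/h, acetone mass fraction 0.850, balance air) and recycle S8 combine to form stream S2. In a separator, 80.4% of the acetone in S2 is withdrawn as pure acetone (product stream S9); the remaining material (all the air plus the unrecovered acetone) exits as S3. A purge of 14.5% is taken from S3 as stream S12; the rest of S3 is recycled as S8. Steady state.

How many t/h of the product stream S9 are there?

acetone in S2: m_A = 1200×0.850 + (1−0.145)·(1−0.804)·m_A, so m_A = 1020/0.8324 = 1225.3 t/h.
Product S9 = 0.804×1225.3 = 985.18 t/h.

985.2 t/h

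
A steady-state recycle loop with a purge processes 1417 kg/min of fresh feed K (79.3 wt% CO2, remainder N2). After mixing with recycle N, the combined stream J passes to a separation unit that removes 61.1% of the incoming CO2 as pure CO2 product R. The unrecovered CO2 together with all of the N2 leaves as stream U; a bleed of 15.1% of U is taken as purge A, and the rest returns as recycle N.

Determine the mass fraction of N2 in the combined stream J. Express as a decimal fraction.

0.5366

N2 enters only via K and leaves only via the purge: 1417×0.207 = 0.151×(N2 in U), and the separation unit passes all N2, so N2 in J = N2 in U = 1942.5 kg/min.
CO2 in J: m_A = 1417×0.793 + (1−0.151)·(1−0.611)·m_A, so m_A = 1123.7/0.6697 = 1677.8 kg/min.
J = 1677.8 + 1942.5 = 3620.3 kg/min.
N2 fraction in J = 1942.5/3620.3 = 0.5366.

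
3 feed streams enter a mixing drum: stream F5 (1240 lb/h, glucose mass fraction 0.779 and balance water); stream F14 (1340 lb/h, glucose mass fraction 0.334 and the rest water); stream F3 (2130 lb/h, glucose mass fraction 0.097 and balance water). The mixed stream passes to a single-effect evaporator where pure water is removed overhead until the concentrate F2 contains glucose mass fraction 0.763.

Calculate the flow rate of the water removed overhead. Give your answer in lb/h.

2587 lb/h

glucose entering = 1240×0.779 + 1340×0.334 + 2130×0.097 = 1620.1 lb/h.
All glucose reports to F2, so F2 = 1620.1/0.763 = 2123.4 lb/h.
Total feed = 4710 lb/h; overhead = 4710 − 2123.4 = 2586.6 lb/h.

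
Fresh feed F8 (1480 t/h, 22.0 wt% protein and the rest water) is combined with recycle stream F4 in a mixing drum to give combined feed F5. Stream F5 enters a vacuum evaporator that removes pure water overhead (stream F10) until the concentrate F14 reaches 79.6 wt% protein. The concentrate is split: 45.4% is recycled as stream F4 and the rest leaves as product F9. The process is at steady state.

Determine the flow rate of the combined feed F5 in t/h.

1820 t/h

Overall protein balance (none leaves overhead): protein in fresh feed = protein in product, i.e. 1480×0.220 = (1−0.454)·F14·0.796.
F14 = 325.6/(0.796×0.546) = 749.17 t/h.
Recycle F4 = 0.454×749.17 = 340.12 t/h.
Combined feed F5 = 1480 + 340.12 = 1820.1 t/h.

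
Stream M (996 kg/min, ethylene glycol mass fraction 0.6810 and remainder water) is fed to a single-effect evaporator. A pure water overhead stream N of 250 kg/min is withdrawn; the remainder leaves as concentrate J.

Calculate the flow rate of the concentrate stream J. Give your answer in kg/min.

746 kg/min

Concentrate = 996 − 250 = 746 kg/min.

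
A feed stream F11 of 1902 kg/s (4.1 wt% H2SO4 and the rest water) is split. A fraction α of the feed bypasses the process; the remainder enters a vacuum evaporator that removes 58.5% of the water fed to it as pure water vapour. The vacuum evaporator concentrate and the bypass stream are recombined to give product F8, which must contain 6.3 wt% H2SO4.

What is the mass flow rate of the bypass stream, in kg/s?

All 1902×0.041 = 77.982 kg/s of H2SO4 reaches F8, so F8 = 77.982/0.063 = 1237.8 kg/s and vapour = 664.19 kg/s.
The evaporator receives (1−α)·1902 of feed at 0.959 water and removes 0.585 of that water:
0.585×0.959×(1−α)×1902 = 664.19
(1−α) = 664.19/1067.1 = 0.6225;  α = 0.3775.
Bypass flow = 0.3775×1902 = 718.09 kg/s.

718.1 kg/s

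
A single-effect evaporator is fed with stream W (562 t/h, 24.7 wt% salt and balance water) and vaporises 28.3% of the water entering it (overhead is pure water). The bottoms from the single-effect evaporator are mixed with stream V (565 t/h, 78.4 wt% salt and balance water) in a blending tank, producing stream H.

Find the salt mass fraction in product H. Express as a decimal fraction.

0.578

Vapour removed = 0.283×0.753×562 = 119.76 t/h; concentrate = 442.24 t/h.
salt reaching the mixer = 138.81 (from concentrate) + 565×0.784 = 581.77 t/h.
Product flow = 442.24 + 565 = 1007.2 t/h; salt fraction = 0.578.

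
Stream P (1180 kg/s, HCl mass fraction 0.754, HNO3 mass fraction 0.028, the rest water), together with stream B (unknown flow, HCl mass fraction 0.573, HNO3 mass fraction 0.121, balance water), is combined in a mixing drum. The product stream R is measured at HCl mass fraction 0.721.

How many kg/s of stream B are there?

263.1 kg/s

Let B be the unknown flow. Total out = 1180 + B.
HCl balance: 889.72 + 0.573·B = 0.721·(1180 + B)
(0.573 − 0.721)·B = 0.721×1180 − 889.72 = -38.94
B = -38.94 / -0.148 = 263.11 kg/s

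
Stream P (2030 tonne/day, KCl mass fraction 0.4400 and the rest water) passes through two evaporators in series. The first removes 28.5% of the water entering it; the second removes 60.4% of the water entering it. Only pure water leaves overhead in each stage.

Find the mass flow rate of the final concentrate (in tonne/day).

water in feed = 2030×0.560 = 1136.8 tonne/day.
After stage 1: water left = (1−0.285)×1136.8 = 812.81; stream total = 1706 tonne/day.
After stage 2: water left = (1−0.604)×812.81 = 321.87; final concentrate = 1215.1 tonne/day.

1215 tonne/day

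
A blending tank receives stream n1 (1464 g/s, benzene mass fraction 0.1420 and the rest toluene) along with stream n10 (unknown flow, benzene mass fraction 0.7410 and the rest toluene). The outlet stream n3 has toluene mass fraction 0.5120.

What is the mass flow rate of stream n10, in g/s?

2002 g/s

Let n10 be the unknown flow. Total out = 1464 + n10.
toluene balance: 1256.1 + 0.259·n10 = 0.512·(1464 + n10)
(0.259 − 0.512)·n10 = 0.512×1464 − 1256.1 = -506.54
n10 = -506.54 / -0.253 = 2002.2 g/s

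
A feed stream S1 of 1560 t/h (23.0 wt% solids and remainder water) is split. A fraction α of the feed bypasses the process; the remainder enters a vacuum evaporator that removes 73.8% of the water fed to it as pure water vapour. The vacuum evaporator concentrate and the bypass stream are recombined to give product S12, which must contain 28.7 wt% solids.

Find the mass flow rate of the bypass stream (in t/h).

All 1560×0.230 = 358.8 t/h of solids reaches S12, so S12 = 358.8/0.287 = 1250.2 t/h and vapour = 309.83 t/h.
The evaporator receives (1−α)·1560 of feed at 0.770 water and removes 0.738 of that water:
0.738×0.770×(1−α)×1560 = 309.83
(1−α) = 309.83/886.49 = 0.3495;  α = 0.6505.
Bypass flow = 0.6505×1560 = 1014.8 t/h.

1015 t/h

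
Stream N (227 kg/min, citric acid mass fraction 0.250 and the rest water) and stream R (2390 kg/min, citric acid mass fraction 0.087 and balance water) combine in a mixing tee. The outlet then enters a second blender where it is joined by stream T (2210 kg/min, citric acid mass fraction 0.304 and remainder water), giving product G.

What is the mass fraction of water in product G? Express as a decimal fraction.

Overall, product flow = 4827 kg/min.
water in = 227×0.750 + 2390×0.913 + 2210×0.696 = 3890.5 kg/min.
water fraction in G = 0.806.

0.806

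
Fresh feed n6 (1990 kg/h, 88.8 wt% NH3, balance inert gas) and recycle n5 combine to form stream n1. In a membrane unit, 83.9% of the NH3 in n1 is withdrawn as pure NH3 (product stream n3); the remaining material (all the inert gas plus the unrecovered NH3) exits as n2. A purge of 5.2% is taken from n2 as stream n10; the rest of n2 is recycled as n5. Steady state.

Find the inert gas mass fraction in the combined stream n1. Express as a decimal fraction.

0.673

inert gas enters only via n6 and leaves only via the purge: 1990×0.112 = 0.052×(inert gas in n2), and the membrane unit passes all inert gas, so inert gas in n1 = inert gas in n2 = 4286.2 kg/h.
NH3 in n1: m_A = 1990×0.888 + (1−0.052)·(1−0.839)·m_A, so m_A = 1767.1/0.8474 = 2085.4 kg/h.
n1 = 2085.4 + 4286.2 = 6371.6 kg/h.
inert gas fraction in n1 = 4286.2/6371.6 = 0.673.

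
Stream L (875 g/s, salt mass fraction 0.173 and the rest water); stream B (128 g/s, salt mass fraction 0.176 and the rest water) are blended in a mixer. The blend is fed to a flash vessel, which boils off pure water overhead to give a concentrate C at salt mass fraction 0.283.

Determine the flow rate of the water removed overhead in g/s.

388.5 g/s

salt entering = 875×0.173 + 128×0.176 = 173.9 g/s.
All salt reports to C, so C = 173.9/0.283 = 614.5 g/s.
Total feed = 1003 g/s; overhead = 1003 − 614.5 = 388.5 g/s.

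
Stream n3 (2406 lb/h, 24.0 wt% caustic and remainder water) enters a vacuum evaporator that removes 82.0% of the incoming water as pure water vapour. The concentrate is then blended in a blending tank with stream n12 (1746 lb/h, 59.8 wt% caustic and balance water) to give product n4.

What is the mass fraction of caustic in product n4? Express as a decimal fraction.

0.6113

Vapour removed = 0.820×0.760×2406 = 1499.4 lb/h; concentrate = 906.58 lb/h.
caustic reaching the mixer = 577.44 (from concentrate) + 1746×0.598 = 1621.5 lb/h.
Product flow = 906.58 + 1746 = 2652.6 lb/h; caustic fraction = 0.6113.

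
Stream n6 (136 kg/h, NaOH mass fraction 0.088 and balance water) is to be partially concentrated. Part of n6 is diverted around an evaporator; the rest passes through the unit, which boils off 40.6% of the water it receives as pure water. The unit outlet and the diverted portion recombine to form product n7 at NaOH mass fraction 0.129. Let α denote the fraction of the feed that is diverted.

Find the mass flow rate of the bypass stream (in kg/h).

All 136×0.088 = 11.968 kg/h of NaOH reaches n7, so n7 = 11.968/0.129 = 92.775 kg/h and vapour = 43.225 kg/h.
The evaporator receives (1−α)·136 of feed at 0.912 water and removes 0.406 of that water:
0.406×0.912×(1−α)×136 = 43.225
(1−α) = 43.225/50.357 = 0.8584;  α = 0.1416.
Bypass flow = 0.1416×136 = 19.262 kg/h.

19.26 kg/h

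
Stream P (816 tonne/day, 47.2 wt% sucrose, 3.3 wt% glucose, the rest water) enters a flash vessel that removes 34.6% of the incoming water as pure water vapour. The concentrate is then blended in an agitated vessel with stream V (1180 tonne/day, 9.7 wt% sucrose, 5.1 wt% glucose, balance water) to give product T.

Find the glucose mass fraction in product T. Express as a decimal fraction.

0.047

Vapour removed = 0.346×0.495×816 = 139.76 tonne/day; concentrate = 676.24 tonne/day.
glucose reaching the mixer = 26.928 (from concentrate) + 1180×0.051 = 87.108 tonne/day.
Product flow = 676.24 + 1180 = 1856.2 tonne/day; glucose fraction = 0.047.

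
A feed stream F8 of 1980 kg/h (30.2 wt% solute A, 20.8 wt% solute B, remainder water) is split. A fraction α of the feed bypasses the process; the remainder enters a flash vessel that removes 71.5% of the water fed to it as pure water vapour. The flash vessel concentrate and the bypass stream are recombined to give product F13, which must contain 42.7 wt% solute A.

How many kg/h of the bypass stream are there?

325.6 kg/h

All 1980×0.302 = 597.96 kg/h of solute A reaches F13, so F13 = 597.96/0.427 = 1400.4 kg/h and vapour = 579.63 kg/h.
The evaporator receives (1−α)·1980 of feed at 0.490 water and removes 0.715 of that water:
0.715×0.490×(1−α)×1980 = 579.63
(1−α) = 579.63/693.69 = 0.8356;  α = 0.1644.
Bypass flow = 0.1644×1980 = 325.58 kg/h.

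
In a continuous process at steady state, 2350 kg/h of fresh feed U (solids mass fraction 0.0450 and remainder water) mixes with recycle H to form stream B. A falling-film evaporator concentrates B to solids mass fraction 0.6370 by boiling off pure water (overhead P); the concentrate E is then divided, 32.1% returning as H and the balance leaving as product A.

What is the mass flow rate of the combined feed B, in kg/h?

Overall solids balance (none leaves overhead): solids in fresh feed = solids in product, i.e. 2350×0.045 = (1−0.321)·E·0.637.
E = 105.75/(0.637×0.679) = 244.5 kg/h.
Recycle H = 0.321×244.5 = 78.483 kg/h.
Combined feed B = 2350 + 78.483 = 2428.5 kg/h.

2428 kg/h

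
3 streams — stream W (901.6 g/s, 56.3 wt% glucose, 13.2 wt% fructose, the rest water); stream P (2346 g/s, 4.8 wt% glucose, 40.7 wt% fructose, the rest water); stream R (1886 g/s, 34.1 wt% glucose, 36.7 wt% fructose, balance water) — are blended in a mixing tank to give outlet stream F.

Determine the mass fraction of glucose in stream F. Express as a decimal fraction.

0.246

Total flow out = 901.6 + 2346 + 1886 = 5133.6 g/s.
glucose in = 901.6×0.563 + 2346×0.048 + 1886×0.341 = 1263.3 g/s.
glucose mass fraction in F = 1263.3/5133.6 = 0.246.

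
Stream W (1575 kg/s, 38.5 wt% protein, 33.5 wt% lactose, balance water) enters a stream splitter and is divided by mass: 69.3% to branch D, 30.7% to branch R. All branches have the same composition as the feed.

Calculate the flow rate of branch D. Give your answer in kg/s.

Branch D flow = 0.693×1575 = 1091.5 kg/s.

1091 kg/s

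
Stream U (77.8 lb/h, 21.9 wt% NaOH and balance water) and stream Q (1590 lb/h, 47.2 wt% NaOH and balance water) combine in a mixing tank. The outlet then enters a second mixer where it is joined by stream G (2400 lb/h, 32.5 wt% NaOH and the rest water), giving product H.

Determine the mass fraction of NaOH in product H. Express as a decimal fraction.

0.380

Overall, product flow = 4067.8 lb/h.
NaOH in = 77.8×0.219 + 1590×0.472 + 2400×0.325 = 1547.5 lb/h.
NaOH fraction in H = 0.380.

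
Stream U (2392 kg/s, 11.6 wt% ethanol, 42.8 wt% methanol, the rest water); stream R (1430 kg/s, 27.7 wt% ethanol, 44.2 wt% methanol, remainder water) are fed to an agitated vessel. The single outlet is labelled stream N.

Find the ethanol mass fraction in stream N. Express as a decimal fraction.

0.1762

Total flow out = 2392 + 1430 = 3822 kg/s.
ethanol in = 2392×0.116 + 1430×0.277 = 673.58 kg/s.
ethanol mass fraction in N = 673.58/3822 = 0.1762.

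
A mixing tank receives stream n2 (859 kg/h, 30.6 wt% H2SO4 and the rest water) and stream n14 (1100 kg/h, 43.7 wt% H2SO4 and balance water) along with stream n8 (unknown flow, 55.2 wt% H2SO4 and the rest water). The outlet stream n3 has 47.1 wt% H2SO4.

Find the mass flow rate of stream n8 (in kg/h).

Let n8 be the unknown flow. Total out = 1959 + n8.
H2SO4 balance: 743.55 + 0.552·n8 = 0.471·(1959 + n8)
(0.552 − 0.471)·n8 = 0.471×1959 − 743.55 = 179.13
n8 = 179.13 / 0.081 = 2211.5 kg/h

2212 kg/h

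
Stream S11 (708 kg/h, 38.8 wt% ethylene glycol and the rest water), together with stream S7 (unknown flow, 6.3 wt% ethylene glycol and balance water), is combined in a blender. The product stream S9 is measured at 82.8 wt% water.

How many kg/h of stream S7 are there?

1403 kg/h

Let S7 be the unknown flow. Total out = 708 + S7.
water balance: 433.3 + 0.937·S7 = 0.828·(708 + S7)
(0.937 − 0.828)·S7 = 0.828×708 − 433.3 = 152.93
S7 = 152.93 / 0.109 = 1403 kg/h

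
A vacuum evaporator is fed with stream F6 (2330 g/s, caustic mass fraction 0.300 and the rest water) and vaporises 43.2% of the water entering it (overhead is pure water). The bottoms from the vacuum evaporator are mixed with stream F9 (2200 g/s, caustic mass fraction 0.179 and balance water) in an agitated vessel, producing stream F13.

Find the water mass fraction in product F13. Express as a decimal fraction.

Vapour removed = 0.432×0.700×2330 = 704.59 g/s; concentrate = 1625.4 g/s.
water reaching the mixer = 926.41 (from concentrate) + 2200×0.821 = 2732.6 g/s.
Product flow = 1625.4 + 2200 = 3825.4 g/s; water fraction = 0.714.

0.714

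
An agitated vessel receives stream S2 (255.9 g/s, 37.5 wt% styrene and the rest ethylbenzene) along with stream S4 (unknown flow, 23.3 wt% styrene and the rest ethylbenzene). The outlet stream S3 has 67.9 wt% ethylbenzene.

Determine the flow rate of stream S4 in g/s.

Let S4 be the unknown flow. Total out = 255.9 + S4.
ethylbenzene balance: 159.94 + 0.767·S4 = 0.679·(255.9 + S4)
(0.767 − 0.679)·S4 = 0.679×255.9 − 159.94 = 13.819
S4 = 13.819 / 0.088 = 157.03 g/s

157 g/s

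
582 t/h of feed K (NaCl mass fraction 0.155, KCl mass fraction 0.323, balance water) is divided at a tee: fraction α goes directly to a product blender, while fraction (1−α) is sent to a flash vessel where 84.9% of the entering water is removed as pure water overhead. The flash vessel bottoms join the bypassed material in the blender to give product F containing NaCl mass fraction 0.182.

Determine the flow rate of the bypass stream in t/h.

All 582×0.155 = 90.21 t/h of NaCl reaches F, so F = 90.21/0.182 = 495.66 t/h and vapour = 86.341 t/h.
The evaporator receives (1−α)·582 of feed at 0.522 water and removes 0.849 of that water:
0.849×0.522×(1−α)×582 = 86.341
(1−α) = 86.341/257.93 = 0.3347;  α = 0.6653.
Bypass flow = 0.6653×582 = 387.18 t/h.

387.2 t/h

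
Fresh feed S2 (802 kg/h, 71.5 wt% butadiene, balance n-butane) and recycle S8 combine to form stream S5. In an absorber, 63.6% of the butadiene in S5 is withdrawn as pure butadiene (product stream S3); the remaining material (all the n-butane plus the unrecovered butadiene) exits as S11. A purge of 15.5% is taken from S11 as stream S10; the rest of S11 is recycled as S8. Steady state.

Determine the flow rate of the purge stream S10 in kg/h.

275.3 kg/h

n-butane enters only via S2 and leaves only via the purge: 802×0.285 = 0.155×(n-butane in S11), and the absorber passes all n-butane, so n-butane in S5 = n-butane in S11 = 1474.6 kg/h.
butadiene in S5: m_A = 802×0.715 + (1−0.155)·(1−0.636)·m_A, so m_A = 573.43/0.6924 = 828.15 kg/h.
S11 = (1−0.636)×828.15 + 1474.6 = 1776.1 kg/h.
Purge S10 = 0.155×1776.1 = 275.29 kg/h.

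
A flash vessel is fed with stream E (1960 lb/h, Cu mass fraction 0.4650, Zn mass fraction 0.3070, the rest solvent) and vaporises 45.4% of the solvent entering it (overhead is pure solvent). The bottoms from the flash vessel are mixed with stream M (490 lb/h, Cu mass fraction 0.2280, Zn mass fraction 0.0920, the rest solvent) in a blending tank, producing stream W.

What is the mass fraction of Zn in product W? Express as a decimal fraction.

0.2878

Vapour removed = 0.454×0.228×1960 = 202.88 lb/h; concentrate = 1757.1 lb/h.
Zn reaching the mixer = 601.72 (from concentrate) + 490×0.092 = 646.8 lb/h.
Product flow = 1757.1 + 490 = 2247.1 lb/h; Zn fraction = 0.2878.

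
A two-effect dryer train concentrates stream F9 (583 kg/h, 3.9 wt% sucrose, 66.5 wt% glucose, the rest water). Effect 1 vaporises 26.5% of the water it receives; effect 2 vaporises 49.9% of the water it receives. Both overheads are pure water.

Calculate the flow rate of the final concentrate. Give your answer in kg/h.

water in feed = 583×0.296 = 172.57 kg/h.
After stage 1: water left = (1−0.265)×172.57 = 126.84; stream total = 537.27 kg/h.
After stage 2: water left = (1−0.499)×126.84 = 63.546; final concentrate = 473.98 kg/h.

474 kg/h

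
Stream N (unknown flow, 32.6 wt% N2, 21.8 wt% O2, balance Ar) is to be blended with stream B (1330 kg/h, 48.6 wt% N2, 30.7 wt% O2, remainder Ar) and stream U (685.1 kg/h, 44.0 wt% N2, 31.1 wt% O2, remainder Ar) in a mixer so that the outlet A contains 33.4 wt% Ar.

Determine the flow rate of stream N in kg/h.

1862 kg/h

Let N be the unknown flow. Total out = 2015.1 + N.
Ar balance: 445.9 + 0.456·N = 0.334·(2015.1 + N)
(0.456 − 0.334)·N = 0.334×2015.1 − 445.9 = 227.14
N = 227.14 / 0.122 = 1861.8 kg/h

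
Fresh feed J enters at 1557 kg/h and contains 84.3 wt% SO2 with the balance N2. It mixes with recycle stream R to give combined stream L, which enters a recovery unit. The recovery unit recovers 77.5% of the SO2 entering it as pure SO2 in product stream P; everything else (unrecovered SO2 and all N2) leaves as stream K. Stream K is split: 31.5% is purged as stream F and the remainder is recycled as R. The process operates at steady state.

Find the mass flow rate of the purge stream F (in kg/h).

N2 enters only via J and leaves only via the purge: 1557×0.157 = 0.315×(N2 in K), and the recovery unit passes all N2, so N2 in L = N2 in K = 776.03 kg/h.
SO2 in L: m_A = 1557×0.843 + (1−0.315)·(1−0.775)·m_A, so m_A = 1312.6/0.8459 = 1551.7 kg/h.
K = (1−0.775)×1551.7 + 776.03 = 1125.2 kg/h.
Purge F = 0.315×1125.2 = 354.43 kg/h.

354.4 kg/h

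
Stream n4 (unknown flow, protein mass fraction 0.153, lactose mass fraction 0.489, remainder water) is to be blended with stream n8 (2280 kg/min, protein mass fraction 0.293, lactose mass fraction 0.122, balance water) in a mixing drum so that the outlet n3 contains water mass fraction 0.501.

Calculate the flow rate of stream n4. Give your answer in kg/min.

Let n4 be the unknown flow. Total out = 2280 + n4.
water balance: 1333.8 + 0.358·n4 = 0.501·(2280 + n4)
(0.358 − 0.501)·n4 = 0.501×2280 − 1333.8 = -191.52
n4 = -191.52 / -0.143 = 1339.3 kg/min

1339 kg/min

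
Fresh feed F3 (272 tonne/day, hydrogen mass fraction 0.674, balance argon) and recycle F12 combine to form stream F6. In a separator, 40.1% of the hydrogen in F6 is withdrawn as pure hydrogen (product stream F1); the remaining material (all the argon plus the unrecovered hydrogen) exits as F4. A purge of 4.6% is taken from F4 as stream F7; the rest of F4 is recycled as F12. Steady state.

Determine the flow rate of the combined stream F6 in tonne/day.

argon enters only via F3 and leaves only via the purge: 272×0.326 = 0.046×(argon in F4), and the separator passes all argon, so argon in F6 = argon in F4 = 1927.7 tonne/day.
hydrogen in F6: m_A = 272×0.674 + (1−0.046)·(1−0.401)·m_A, so m_A = 183.33/0.4286 = 427.78 tonne/day.
F6 = 427.78 + 1927.7 = 2355.4 tonne/day.

2355 tonne/day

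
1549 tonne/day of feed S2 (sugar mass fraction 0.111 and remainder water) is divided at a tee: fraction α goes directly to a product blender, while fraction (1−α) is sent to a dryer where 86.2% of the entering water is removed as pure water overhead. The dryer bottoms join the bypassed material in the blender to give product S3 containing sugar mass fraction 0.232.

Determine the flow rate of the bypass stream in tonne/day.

494.8 tonne/day

All 1549×0.111 = 171.94 tonne/day of sugar reaches S3, so S3 = 171.94/0.232 = 741.12 tonne/day and vapour = 807.88 tonne/day.
The evaporator receives (1−α)·1549 of feed at 0.889 water and removes 0.862 of that water:
0.862×0.889×(1−α)×1549 = 807.88
(1−α) = 807.88/1187 = 0.6806;  α = 0.3194.
Bypass flow = 0.3194×1549 = 494.76 tonne/day.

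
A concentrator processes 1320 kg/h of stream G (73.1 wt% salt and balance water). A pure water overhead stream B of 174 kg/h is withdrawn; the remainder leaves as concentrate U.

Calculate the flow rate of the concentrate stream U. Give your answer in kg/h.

Concentrate = 1320 − 174 = 1146 kg/h.

1146 kg/h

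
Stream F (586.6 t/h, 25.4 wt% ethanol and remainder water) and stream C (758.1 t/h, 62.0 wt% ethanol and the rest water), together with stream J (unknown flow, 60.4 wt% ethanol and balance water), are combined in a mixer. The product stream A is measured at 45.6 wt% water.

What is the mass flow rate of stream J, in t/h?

Let J be the unknown flow. Total out = 1344.7 + J.
water balance: 725.68 + 0.396·J = 0.456·(1344.7 + J)
(0.396 − 0.456)·J = 0.456×1344.7 − 725.68 = -112.5
J = -112.5 / -0.060 = 1875 t/h

1875 t/h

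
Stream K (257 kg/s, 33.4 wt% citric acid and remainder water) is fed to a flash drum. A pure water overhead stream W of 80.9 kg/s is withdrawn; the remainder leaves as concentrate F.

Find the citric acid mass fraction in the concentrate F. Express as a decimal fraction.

citric acid is not removed: 257×0.334 = 85.838 kg/s of citric acid enters F.
Concentrate = 257 − 80.9 = 176.1 kg/s.
Mass fraction = 85.838/176.1 = 0.4874.

0.4874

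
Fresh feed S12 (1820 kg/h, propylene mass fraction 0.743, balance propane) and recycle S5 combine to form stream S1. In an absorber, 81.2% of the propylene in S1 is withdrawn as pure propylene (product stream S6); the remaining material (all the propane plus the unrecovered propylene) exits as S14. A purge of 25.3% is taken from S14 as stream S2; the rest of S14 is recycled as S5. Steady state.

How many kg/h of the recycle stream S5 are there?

1602 kg/h

propane enters only via S12 and leaves only via the purge: 1820×0.257 = 0.253×(propane in S14), and the absorber passes all propane, so propane in S1 = propane in S14 = 1848.8 kg/h.
propylene in S1: m_A = 1820×0.743 + (1−0.253)·(1−0.812)·m_A, so m_A = 1352.3/0.8596 = 1573.2 kg/h.
S14 = (1−0.812)×1573.2 + 1848.8 = 2144.5 kg/h.
Recycle S5 = (1−0.253)×2144.5 = 1602 kg/h.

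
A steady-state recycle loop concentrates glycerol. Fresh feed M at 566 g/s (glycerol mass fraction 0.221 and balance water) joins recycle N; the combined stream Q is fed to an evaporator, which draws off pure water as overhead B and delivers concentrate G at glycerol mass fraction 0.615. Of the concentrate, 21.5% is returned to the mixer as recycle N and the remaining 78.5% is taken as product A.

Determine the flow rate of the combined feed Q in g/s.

Overall glycerol balance (none leaves overhead): glycerol in fresh feed = glycerol in product, i.e. 566×0.221 = (1−0.215)·G·0.615.
G = 125.09/(0.615×0.785) = 259.1 g/s.
Recycle N = 0.215×259.1 = 55.706 g/s.
Combined feed Q = 566 + 55.706 = 621.71 g/s.

621.7 g/s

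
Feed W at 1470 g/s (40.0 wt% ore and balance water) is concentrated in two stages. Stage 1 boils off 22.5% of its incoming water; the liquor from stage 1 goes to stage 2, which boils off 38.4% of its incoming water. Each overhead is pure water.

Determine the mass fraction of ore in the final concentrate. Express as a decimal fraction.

water in feed = 1470×0.600 = 882 g/s.
After stage 1: water left = (1−0.225)×882 = 683.55; stream total = 1271.5 g/s.
After stage 2: water left = (1−0.384)×683.55 = 421.07; final concentrate = 1009.1 g/s.
ore fraction = 588/1009.1 = 0.583.

0.583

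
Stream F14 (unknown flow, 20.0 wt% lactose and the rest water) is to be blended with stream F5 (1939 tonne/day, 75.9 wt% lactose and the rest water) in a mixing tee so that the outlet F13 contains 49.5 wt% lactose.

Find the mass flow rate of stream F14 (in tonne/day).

1735 tonne/day

Let F14 be the unknown flow. Total out = 1939 + F14.
lactose balance: 1471.7 + 0.200·F14 = 0.495·(1939 + F14)
(0.200 − 0.495)·F14 = 0.495×1939 − 1471.7 = -511.9
F14 = -511.9 / -0.295 = 1735.2 tonne/day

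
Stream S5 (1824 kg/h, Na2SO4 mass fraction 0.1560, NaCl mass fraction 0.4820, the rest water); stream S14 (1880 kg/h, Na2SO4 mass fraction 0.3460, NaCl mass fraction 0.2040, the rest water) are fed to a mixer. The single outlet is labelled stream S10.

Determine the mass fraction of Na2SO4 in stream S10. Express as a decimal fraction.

0.2524

Total flow out = 1824 + 1880 = 3704 kg/h.
Na2SO4 in = 1824×0.156 + 1880×0.346 = 935.02 kg/h.
Na2SO4 mass fraction in S10 = 935.02/3704 = 0.2524.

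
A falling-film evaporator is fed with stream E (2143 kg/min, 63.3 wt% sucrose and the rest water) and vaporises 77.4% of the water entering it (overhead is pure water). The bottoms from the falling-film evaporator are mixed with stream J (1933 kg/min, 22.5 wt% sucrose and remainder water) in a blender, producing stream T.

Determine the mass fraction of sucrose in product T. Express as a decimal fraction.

0.517

Vapour removed = 0.774×0.367×2143 = 608.74 kg/min; concentrate = 1534.3 kg/min.
sucrose reaching the mixer = 1356.5 (from concentrate) + 1933×0.225 = 1791.4 kg/min.
Product flow = 1534.3 + 1933 = 3467.3 kg/min; sucrose fraction = 0.517.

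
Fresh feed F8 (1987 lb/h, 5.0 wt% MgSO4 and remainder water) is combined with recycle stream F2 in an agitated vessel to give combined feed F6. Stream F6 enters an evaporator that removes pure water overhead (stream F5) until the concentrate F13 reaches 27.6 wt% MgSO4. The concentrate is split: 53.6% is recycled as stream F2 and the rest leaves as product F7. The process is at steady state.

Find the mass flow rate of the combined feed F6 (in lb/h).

Overall MgSO4 balance (none leaves overhead): MgSO4 in fresh feed = MgSO4 in product, i.e. 1987×0.050 = (1−0.536)·F13·0.276.
F13 = 99.35/(0.276×0.464) = 775.78 lb/h.
Recycle F2 = 0.536×775.78 = 415.82 lb/h.
Combined feed F6 = 1987 + 415.82 = 2402.8 lb/h.

2403 lb/h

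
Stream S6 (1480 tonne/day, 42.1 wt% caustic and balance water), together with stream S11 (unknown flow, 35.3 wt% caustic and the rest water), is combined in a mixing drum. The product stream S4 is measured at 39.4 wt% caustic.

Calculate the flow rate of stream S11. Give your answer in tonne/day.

Let S11 be the unknown flow. Total out = 1480 + S11.
caustic balance: 623.08 + 0.353·S11 = 0.394·(1480 + S11)
(0.353 − 0.394)·S11 = 0.394×1480 − 623.08 = -39.96
S11 = -39.96 / -0.041 = 974.63 tonne/day

974.6 tonne/day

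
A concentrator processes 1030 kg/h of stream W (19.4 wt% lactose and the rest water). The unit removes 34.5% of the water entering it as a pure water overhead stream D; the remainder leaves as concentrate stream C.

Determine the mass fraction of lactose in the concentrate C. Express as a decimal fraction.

lactose is not removed: 1030×0.194 = 199.82 kg/h of lactose enters C.
water entering = 1030×0.806 = 830.18 kg/h; overhead removed = 0.345×830.18 = 286.41 kg/h.
Concentrate = 1030 − 286.41 = 743.59 kg/h.
Mass fraction = 199.82/743.59 = 0.2687.

0.2687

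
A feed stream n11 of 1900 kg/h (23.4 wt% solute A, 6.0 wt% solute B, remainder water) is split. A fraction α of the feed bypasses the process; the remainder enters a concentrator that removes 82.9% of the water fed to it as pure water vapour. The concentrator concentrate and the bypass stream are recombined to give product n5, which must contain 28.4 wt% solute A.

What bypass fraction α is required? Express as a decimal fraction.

0.699

All 1900×0.234 = 444.6 kg/h of solute A reaches n5, so n5 = 444.6/0.284 = 1565.5 kg/h and vapour = 334.51 kg/h.
The evaporator receives (1−α)·1900 of feed at 0.706 water and removes 0.829 of that water:
0.829×0.706×(1−α)×1900 = 334.51
(1−α) = 334.51/1112 = 0.3008;  α = 0.6992.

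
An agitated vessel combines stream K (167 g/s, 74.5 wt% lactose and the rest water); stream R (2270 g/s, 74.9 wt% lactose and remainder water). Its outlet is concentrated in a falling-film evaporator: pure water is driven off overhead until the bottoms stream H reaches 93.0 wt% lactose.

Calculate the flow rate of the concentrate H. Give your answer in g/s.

1962 g/s

lactose entering = 167×0.745 + 2270×0.749 = 1824.6 g/s.
All lactose reports to H, so H = 1824.6/0.930 = 1962 g/s.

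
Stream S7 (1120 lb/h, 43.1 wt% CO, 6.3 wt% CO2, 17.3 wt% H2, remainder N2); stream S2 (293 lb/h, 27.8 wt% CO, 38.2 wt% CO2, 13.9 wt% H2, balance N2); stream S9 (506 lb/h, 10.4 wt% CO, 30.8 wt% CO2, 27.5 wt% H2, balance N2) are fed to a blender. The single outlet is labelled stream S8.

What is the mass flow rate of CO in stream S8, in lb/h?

CO out = CO in = 1120×0.431 + 293×0.278 + 506×0.104 = 616.8 lb/h.

616.8 lb/h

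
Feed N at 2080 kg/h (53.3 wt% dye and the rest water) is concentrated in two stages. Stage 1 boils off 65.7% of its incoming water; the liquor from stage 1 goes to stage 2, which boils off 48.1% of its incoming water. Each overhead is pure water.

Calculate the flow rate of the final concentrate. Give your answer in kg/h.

water in feed = 2080×0.467 = 971.36 kg/h.
After stage 1: water left = (1−0.657)×971.36 = 333.18; stream total = 1441.8 kg/h.
After stage 2: water left = (1−0.481)×333.18 = 172.92; final concentrate = 1281.6 kg/h.

1282 kg/h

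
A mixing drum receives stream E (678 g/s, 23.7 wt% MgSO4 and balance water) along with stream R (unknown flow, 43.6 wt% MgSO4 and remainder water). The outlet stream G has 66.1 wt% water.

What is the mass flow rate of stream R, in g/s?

Let R be the unknown flow. Total out = 678 + R.
water balance: 517.31 + 0.564·R = 0.661·(678 + R)
(0.564 − 0.661)·R = 0.661×678 − 517.31 = -69.156
R = -69.156 / -0.097 = 712.95 g/s

712.9 g/s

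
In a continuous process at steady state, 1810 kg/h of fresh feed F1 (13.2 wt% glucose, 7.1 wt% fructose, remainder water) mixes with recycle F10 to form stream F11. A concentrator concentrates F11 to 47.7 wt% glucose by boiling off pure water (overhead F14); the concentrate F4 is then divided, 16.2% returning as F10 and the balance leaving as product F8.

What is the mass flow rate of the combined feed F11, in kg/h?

Overall glucose balance (none leaves overhead): glucose in fresh feed = glucose in product, i.e. 1810×0.132 = (1−0.162)·F4·0.477.
F4 = 238.92/(0.477×0.838) = 597.71 kg/h.
Recycle F10 = 0.162×597.71 = 96.829 kg/h.
Combined feed F11 = 1810 + 96.829 = 1906.8 kg/h.

1907 kg/h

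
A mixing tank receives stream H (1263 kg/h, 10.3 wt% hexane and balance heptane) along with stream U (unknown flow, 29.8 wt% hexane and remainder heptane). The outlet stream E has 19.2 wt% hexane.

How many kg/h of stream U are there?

1060 kg/h

Let U be the unknown flow. Total out = 1263 + U.
hexane balance: 130.09 + 0.298·U = 0.192·(1263 + U)
(0.298 − 0.192)·U = 0.192×1263 − 130.09 = 112.41
U = 112.41 / 0.106 = 1060.4 kg/h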